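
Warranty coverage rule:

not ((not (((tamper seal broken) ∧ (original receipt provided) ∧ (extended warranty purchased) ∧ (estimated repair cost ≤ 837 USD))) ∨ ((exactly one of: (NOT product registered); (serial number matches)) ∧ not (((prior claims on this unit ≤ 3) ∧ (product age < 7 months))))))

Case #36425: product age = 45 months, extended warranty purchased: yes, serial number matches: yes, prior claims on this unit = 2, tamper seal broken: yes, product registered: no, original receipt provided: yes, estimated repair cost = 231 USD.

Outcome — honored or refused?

Atomic conditions:
  tamper seal broken: yes → true
  original receipt provided: yes → true
  extended warranty purchased: yes → true
  estimated repair cost ≤ 837 USD: 231 ≤ 837 is true
  NOT product registered: no → true
  serial number matches: yes → true
  prior claims on this unit ≤ 3: 2 ≤ 3 is true
  product age < 7 months: 45 < 7 is false
Combine:
[1.1.1] true AND true AND true AND true = true
[1.1] NOT true = false
[1.2.1] exactly-one(true, true) = false
[1.2.2.1] true AND false = false
[1.2.2] NOT false = true
[1.2] false AND true = false
[1] false OR false = false
[root] NOT false = true
Overall: true → honored

Honored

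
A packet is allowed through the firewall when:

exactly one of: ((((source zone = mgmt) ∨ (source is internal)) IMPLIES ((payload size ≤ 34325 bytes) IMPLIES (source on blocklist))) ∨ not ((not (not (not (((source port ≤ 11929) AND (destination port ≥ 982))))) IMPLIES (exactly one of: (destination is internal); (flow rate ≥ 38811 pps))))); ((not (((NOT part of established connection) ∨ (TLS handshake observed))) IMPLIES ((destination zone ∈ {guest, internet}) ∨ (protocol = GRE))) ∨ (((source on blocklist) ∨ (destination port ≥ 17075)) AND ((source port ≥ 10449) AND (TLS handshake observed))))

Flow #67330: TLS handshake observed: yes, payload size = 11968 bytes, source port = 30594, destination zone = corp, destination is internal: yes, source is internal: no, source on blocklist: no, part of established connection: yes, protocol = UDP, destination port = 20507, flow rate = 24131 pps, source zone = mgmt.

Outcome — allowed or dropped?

Allowed

Atomic conditions:
  source zone = mgmt: mgmt == mgmt is true
  source is internal: no → false
  payload size ≤ 34325 bytes: 11968 ≤ 34325 is true
  source on blocklist: no → false
  source port ≤ 11929: 30594 ≤ 11929 is false
  destination port ≥ 982: 20507 ≥ 982 is true
  destination is internal: yes → true
  flow rate ≥ 38811 pps: 24131 ≥ 38811 is false
  NOT part of established connection: yes → false
  TLS handshake observed: yes → true
  destination zone ∈ {guest, internet}: corp is not in the set → false
  protocol = GRE: UDP == GRE is false
  destination port ≥ 17075: 20507 ≥ 17075 is true
  source port ≥ 10449: 30594 ≥ 10449 is true
Combine:
[1.1.1] true OR false = true
[1.1.2] true → false = false
[1.1] true → false = false
[1.2.1.1.1.1.1] false AND true = false
[1.2.1.1.1.1] NOT false = true
[1.2.1.1.1] NOT true = false
[1.2.1.1] NOT false = true
[1.2.1.2] exactly-one(true, false) = true
[1.2.1] true → true = true
[1.2] NOT true = false
[1] false OR false = false
[2.1.1.1] false OR true = true
[2.1.1] NOT true = false
[2.1.2] false OR false = false
[2.1] false → false (antecedent false ⇒ implication holds) = true
[2.2.1] false OR true = true
[2.2.2] true AND true = true
[2.2] true AND true = true
[2] true OR true = true
[root] exactly-one(false, true) = true
Overall: true → allowed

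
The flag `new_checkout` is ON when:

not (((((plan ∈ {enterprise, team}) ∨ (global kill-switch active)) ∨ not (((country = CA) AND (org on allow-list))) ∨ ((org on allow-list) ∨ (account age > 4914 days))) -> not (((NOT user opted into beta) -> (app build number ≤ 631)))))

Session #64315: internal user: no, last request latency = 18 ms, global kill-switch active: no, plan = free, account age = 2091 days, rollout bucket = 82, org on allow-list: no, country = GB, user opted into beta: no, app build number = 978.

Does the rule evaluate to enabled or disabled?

Atomic conditions:
  plan ∈ {enterprise, team}: free is not in the set → false
  global kill-switch active: no → false
  country = CA: GB == CA is false
  org on allow-list: no → false
  account age > 4914 days: 2091 > 4914 is false
  NOT user opted into beta: no → true
  app build number ≤ 631: 978 ≤ 631 is false
Combine:
[1.1.1] false OR false = false
[1.1.2.1] false AND false = false
[1.1.2] NOT false = true
[1.1.3] false OR false = false
[1.1] false OR true OR false = true
[1.2.1] true → false = false
[1.2] NOT false = true
[1] true → true = true
[root] NOT true = false
Overall: false → disabled

Disabled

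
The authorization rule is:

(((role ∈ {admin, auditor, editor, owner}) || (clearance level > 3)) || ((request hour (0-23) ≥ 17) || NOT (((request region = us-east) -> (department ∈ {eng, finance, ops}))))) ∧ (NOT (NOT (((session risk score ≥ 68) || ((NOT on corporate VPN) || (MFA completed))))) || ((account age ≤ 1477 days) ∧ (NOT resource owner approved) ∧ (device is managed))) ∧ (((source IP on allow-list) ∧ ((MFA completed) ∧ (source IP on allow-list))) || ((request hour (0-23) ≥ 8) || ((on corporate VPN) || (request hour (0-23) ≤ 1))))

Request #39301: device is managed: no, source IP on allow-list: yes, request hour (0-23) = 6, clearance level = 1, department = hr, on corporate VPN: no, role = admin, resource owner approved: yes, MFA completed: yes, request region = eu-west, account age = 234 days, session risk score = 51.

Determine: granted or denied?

Granted

Atomic conditions:
  role ∈ {admin, auditor, editor, owner}: admin is in the set → true
  clearance level > 3: 1 > 3 is false
  request hour (0-23) ≥ 17: 6 ≥ 17 is false
  request region = us-east: eu-west == us-east is false
  department ∈ {eng, finance, ops}: hr is not in the set → false
  session risk score ≥ 68: 51 ≥ 68 is false
  NOT on corporate VPN: no → true
  MFA completed: yes → true
  account age ≤ 1477 days: 234 ≤ 1477 is true
  NOT resource owner approved: yes → false
  device is managed: no → false
  source IP on allow-list: yes → true
  request hour (0-23) ≥ 8: 6 ≥ 8 is false
  on corporate VPN: no → false
  request hour (0-23) ≤ 1: 6 ≤ 1 is false
Combine:
[1.1] true OR false = true
[1.2.2.1] false → false (antecedent false ⇒ implication holds) = true
[1.2.2] NOT true = false
[1.2] false OR false = false
[1] true OR false = true
[2.1.1.1.2] true OR true = true
[2.1.1.1] false OR true = true
[2.1.1] NOT true = false
[2.1] NOT false = true
[2.2] true AND false AND false = false
[2] true OR false = true
[3.1.2] true AND true = true
[3.1] true AND true = true
[3.2.2] false OR false = false
[3.2] false OR false = false
[3] true OR false = true
[root] true AND true AND true = true
Overall: true → granted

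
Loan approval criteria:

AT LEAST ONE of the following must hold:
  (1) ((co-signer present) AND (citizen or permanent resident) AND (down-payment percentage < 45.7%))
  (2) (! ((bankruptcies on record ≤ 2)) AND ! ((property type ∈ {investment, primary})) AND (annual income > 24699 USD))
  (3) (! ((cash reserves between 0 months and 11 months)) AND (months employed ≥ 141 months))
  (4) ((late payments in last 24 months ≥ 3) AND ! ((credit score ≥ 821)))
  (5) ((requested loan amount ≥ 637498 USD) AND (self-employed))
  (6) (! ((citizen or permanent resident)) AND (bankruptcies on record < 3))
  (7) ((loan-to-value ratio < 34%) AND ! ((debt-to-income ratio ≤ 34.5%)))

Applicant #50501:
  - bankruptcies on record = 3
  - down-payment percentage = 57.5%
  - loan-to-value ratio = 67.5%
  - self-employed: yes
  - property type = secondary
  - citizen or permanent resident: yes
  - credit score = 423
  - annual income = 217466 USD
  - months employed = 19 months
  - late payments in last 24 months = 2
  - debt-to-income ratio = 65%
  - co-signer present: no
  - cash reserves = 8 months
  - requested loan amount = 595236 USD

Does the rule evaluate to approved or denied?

Approved

Atomic conditions:
  co-signer present: no → false
  citizen or permanent resident: yes → true
  down-payment percentage < 45.7%: 57.5 < 45.7 is false
  bankruptcies on record ≤ 2: 3 ≤ 2 is false
  property type ∈ {investment, primary}: secondary is not in the set → false
  annual income > 24699 USD: 217466 > 24699 is true
  cash reserves between 0 months and 11 months: 8 in [0, 11] is true
  months employed ≥ 141 months: 19 ≥ 141 is false
  late payments in last 24 months ≥ 3: 2 ≥ 3 is false
  credit score ≥ 821: 423 ≥ 821 is false
  requested loan amount ≥ 637498 USD: 595236 ≥ 637498 is false
  self-employed: yes → true
  bankruptcies on record < 3: 3 < 3 is false
  loan-to-value ratio < 34%: 67.5 < 34 is false
  debt-to-income ratio ≤ 34.5%: 65 ≤ 34.5 is false
Combine:
[1] false AND true AND false = false
[2.1] NOT false = true
[2.2] NOT false = true
[2] true AND true AND true = true
[3.1] NOT true = false
[3] false AND false = false
[4.2] NOT false = true
[4] false AND true = false
[5] false AND true = false
[6.1] NOT true = false
[6] false AND false = false
[7.2] NOT false = true
[7] false AND true = false
[root] false OR true OR false OR false OR false OR false OR false = true
Overall: true → approved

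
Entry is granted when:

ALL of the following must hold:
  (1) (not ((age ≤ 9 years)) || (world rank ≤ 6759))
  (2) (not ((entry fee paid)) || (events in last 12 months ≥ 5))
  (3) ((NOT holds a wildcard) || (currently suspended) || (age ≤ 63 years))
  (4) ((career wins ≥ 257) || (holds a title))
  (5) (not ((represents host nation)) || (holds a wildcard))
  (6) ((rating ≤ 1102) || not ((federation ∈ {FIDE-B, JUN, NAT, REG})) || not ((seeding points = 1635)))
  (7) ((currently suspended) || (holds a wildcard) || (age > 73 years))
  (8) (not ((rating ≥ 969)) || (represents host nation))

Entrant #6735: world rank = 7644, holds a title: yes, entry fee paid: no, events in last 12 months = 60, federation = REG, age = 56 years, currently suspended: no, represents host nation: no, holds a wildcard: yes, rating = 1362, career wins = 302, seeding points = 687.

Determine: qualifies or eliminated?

Eliminated

Atomic conditions:
  age ≤ 9 years: 56 ≤ 9 is false
  world rank ≤ 6759: 7644 ≤ 6759 is false
  entry fee paid: no → false
  events in last 12 months ≥ 5: 60 ≥ 5 is true
  NOT holds a wildcard: yes → false
  currently suspended: no → false
  age ≤ 63 years: 56 ≤ 63 is true
  career wins ≥ 257: 302 ≥ 257 is true
  holds a title: yes → true
  represents host nation: no → false
  holds a wildcard: yes → true
  rating ≤ 1102: 1362 ≤ 1102 is false
  federation ∈ {FIDE-B, JUN, NAT, REG}: REG is in the set → true
  seeding points = 1635: 687 == 1635 is false
  age > 73 years: 56 > 73 is false
  rating ≥ 969: 1362 ≥ 969 is true
Combine:
[1.1] NOT false = true
[1] true OR false = true
[2.1] NOT false = true
[2] true OR true = true
[3] false OR false OR true = true
[4] true OR true = true
[5.1] NOT false = true
[5] true OR true = true
[6.2] NOT true = false
[6.3] NOT false = true
[6] false OR false OR true = true
[7] false OR true OR false = true
[8.1] NOT true = false
[8] false OR false = false
[root] true AND true AND true AND true AND true AND true AND true AND false = false
Overall: false → eliminated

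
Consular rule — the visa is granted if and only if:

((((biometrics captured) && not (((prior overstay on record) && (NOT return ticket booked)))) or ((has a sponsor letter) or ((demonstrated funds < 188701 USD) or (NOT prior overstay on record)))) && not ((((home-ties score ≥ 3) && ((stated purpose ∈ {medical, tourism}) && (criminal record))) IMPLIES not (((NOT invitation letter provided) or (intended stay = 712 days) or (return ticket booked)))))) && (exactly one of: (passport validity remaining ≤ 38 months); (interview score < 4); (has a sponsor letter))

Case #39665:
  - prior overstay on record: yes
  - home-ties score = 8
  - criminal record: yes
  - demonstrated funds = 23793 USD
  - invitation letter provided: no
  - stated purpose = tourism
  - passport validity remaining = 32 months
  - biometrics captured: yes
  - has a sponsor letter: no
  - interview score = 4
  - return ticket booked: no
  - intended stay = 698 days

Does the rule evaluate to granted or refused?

Atomic conditions:
  biometrics captured: yes → true
  prior overstay on record: yes → true
  NOT return ticket booked: no → true
  has a sponsor letter: no → false
  demonstrated funds < 188701 USD: 23793 < 188701 is true
  NOT prior overstay on record: yes → false
  home-ties score ≥ 3: 8 ≥ 3 is true
  stated purpose ∈ {medical, tourism}: tourism is in the set → true
  criminal record: yes → true
  NOT invitation letter provided: no → true
  intended stay = 712 days: 698 == 712 is false
  return ticket booked: no → false
  passport validity remaining ≤ 38 months: 32 ≤ 38 is true
  interview score < 4: 4 < 4 is false
Combine:
[1.1.1.2.1] true AND true = true
[1.1.1.2] NOT true = false
[1.1.1] true AND false = false
[1.1.2.2] true OR false = true
[1.1.2] false OR true = true
[1.1] false OR true = true
[1.2.1.1.2] true AND true = true
[1.2.1.1] true AND true = true
[1.2.1.2.1] true OR false OR false = true
[1.2.1.2] NOT true = false
[1.2.1] true → false = false
[1.2] NOT false = true
[1] true AND true = true
[2] exactly-one(true, false, false) = true
[root] true AND true = true
Overall: true → granted

Granted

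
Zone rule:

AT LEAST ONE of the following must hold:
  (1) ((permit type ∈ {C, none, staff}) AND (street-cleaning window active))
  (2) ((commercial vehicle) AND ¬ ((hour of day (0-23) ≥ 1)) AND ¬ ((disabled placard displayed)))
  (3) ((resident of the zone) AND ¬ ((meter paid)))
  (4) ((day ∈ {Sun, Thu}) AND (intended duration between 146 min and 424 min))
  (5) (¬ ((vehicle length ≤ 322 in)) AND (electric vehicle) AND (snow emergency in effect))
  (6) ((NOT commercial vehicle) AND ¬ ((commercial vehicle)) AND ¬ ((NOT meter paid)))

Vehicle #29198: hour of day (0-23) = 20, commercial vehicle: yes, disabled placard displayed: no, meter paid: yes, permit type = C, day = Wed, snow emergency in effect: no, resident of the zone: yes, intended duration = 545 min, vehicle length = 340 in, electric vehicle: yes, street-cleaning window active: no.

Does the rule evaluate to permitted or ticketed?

Ticketed

Atomic conditions:
  permit type ∈ {C, none, staff}: C is in the set → true
  street-cleaning window active: no → false
  commercial vehicle: yes → true
  hour of day (0-23) ≥ 1: 20 ≥ 1 is true
  disabled placard displayed: no → false
  resident of the zone: yes → true
  meter paid: yes → true
  day ∈ {Sun, Thu}: Wed is not in the set → false
  intended duration between 146 min and 424 min: 545 in [146, 424] is false
  vehicle length ≤ 322 in: 340 ≤ 322 is false
  electric vehicle: yes → true
  snow emergency in effect: no → false
  NOT commercial vehicle: yes → false
  NOT meter paid: yes → false
Combine:
[1] true AND false = false
[2.2] NOT true = false
[2.3] NOT false = true
[2] true AND false AND true = false
[3.2] NOT true = false
[3] true AND false = false
[4] false AND false = false
[5.1] NOT false = true
[5] true AND true AND false = false
[6.2] NOT true = false
[6.3] NOT false = true
[6] false AND false AND true = false
[root] false OR false OR false OR false OR false OR false = false
Overall: false → ticketed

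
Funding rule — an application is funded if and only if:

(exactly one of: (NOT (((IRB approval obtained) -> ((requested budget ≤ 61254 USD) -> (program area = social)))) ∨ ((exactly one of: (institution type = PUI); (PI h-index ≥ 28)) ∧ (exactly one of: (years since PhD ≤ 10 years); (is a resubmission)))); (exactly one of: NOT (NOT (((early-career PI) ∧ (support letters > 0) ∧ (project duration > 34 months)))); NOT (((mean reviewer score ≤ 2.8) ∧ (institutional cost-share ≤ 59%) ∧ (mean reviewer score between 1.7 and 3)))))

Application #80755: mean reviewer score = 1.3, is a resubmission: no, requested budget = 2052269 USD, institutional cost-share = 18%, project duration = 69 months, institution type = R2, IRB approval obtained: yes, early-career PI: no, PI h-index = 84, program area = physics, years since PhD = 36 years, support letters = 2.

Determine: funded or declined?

Atomic conditions:
  IRB approval obtained: yes → true
  requested budget ≤ 61254 USD: 2052269 ≤ 61254 is false
  program area = social: physics == social is false
  institution type = PUI: R2 == PUI is false
  PI h-index ≥ 28: 84 ≥ 28 is true
  years since PhD ≤ 10 years: 36 ≤ 10 is false
  is a resubmission: no → false
  early-career PI: no → false
  support letters > 0: 2 > 0 is true
  project duration > 34 months: 69 > 34 is true
  mean reviewer score ≤ 2.8: 1.3 ≤ 2.8 is true
  institutional cost-share ≤ 59%: 18 ≤ 59 is true
  mean reviewer score between 1.7 and 3: 1.3 in [1.7, 3] is false
Combine:
[1.1.1.2] false → false (antecedent false ⇒ implication holds) = true
[1.1.1] true → true = true
[1.1] NOT true = false
[1.2.1] exactly-one(false, true) = true
[1.2.2] exactly-one(false, false) = false
[1.2] true AND false = false
[1] false OR false = false
[2.1.1.1] false AND true AND true = false
[2.1.1] NOT false = true
[2.1] NOT true = false
[2.2.1] true AND true AND false = false
[2.2] NOT false = true
[2] exactly-one(false, true) = true
[root] exactly-one(false, true) = true
Overall: true → funded

Funded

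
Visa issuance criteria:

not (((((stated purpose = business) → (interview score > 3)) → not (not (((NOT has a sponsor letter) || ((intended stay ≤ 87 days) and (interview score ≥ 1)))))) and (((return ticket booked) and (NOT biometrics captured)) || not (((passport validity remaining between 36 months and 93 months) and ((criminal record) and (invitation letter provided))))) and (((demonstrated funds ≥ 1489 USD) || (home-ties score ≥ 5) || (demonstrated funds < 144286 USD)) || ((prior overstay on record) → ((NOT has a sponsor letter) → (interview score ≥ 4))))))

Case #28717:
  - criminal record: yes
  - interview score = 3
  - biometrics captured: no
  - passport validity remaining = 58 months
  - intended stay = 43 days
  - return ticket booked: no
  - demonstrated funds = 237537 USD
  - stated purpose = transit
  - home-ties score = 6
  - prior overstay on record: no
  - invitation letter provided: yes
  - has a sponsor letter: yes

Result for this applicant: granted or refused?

Granted

Atomic conditions:
  stated purpose = business: transit == business is false
  interview score > 3: 3 > 3 is false
  NOT has a sponsor letter: yes → false
  intended stay ≤ 87 days: 43 ≤ 87 is true
  interview score ≥ 1: 3 ≥ 1 is true
  return ticket booked: no → false
  NOT biometrics captured: no → true
  passport validity remaining between 36 months and 93 months: 58 in [36, 93] is true
  criminal record: yes → true
  invitation letter provided: yes → true
  demonstrated funds ≥ 1489 USD: 237537 ≥ 1489 is true
  home-ties score ≥ 5: 6 ≥ 5 is true
  demonstrated funds < 144286 USD: 237537 < 144286 is false
  prior overstay on record: no → false
  interview score ≥ 4: 3 ≥ 4 is false
Combine:
[1.1.1] false → false (antecedent false ⇒ implication holds) = true
[1.1.2.1.1.2] true AND true = true
[1.1.2.1.1] false OR true = true
[1.1.2.1] NOT true = false
[1.1.2] NOT false = true
[1.1] true → true = true
[1.2.1] false AND true = false
[1.2.2.1.2] true AND true = true
[1.2.2.1] true AND true = true
[1.2.2] NOT true = false
[1.2] false OR false = false
[1.3.1] true OR true OR false = true
[1.3.2.2] false → false (antecedent false ⇒ implication holds) = true
[1.3.2] false → true (antecedent false ⇒ implication holds) = true
[1.3] true OR true = true
[1] true AND false AND true = false
[root] NOT false = true
Overall: true → granted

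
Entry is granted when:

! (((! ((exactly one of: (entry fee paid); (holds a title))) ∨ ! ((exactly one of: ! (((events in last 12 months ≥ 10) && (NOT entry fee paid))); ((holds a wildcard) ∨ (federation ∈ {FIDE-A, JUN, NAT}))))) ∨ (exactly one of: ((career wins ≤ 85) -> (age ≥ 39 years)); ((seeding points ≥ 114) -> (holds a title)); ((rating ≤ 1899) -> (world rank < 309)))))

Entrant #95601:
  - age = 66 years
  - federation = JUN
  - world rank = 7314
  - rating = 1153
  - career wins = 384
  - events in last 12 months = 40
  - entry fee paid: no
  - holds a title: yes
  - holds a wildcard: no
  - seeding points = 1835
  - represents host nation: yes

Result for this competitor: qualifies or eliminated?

Qualifies

Atomic conditions:
  entry fee paid: no → false
  holds a title: yes → true
  events in last 12 months ≥ 10: 40 ≥ 10 is true
  NOT entry fee paid: no → true
  holds a wildcard: no → false
  federation ∈ {FIDE-A, JUN, NAT}: JUN is in the set → true
  career wins ≤ 85: 384 ≤ 85 is false
  age ≥ 39 years: 66 ≥ 39 is true
  seeding points ≥ 114: 1835 ≥ 114 is true
  rating ≤ 1899: 1153 ≤ 1899 is true
  world rank < 309: 7314 < 309 is false
Combine:
[1.1.1.1] exactly-one(false, true) = true
[1.1.1] NOT true = false
[1.1.2.1.1.1] true AND true = true
[1.1.2.1.1] NOT true = false
[1.1.2.1.2] false OR true = true
[1.1.2.1] exactly-one(false, true) = true
[1.1.2] NOT true = false
[1.1] false OR false = false
[1.2.1] false → true (antecedent false ⇒ implication holds) = true
[1.2.2] true → true = true
[1.2.3] true → false = false
[1.2] exactly-one(true, true, false) = false
[1] false OR false = false
[root] NOT false = true
Overall: true → qualifies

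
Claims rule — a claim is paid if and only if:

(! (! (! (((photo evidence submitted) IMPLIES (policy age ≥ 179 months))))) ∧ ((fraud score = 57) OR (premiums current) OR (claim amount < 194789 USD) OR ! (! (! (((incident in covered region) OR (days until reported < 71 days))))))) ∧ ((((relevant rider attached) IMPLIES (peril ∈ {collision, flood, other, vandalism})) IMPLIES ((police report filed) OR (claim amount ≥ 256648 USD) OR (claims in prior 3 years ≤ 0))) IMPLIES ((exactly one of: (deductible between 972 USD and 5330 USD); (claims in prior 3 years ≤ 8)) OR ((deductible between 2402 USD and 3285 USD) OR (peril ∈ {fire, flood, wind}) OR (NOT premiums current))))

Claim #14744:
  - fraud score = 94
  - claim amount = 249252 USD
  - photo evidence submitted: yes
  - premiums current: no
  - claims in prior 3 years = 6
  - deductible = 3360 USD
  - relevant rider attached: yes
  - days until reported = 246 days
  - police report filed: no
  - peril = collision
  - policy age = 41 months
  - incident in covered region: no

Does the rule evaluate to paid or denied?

Paid

Atomic conditions:
  photo evidence submitted: yes → true
  policy age ≥ 179 months: 41 ≥ 179 is false
  fraud score = 57: 94 == 57 is false
  premiums current: no → false
  claim amount < 194789 USD: 249252 < 194789 is false
  incident in covered region: no → false
  days until reported < 71 days: 246 < 71 is false
  relevant rider attached: yes → true
  peril ∈ {collision, flood, other, vandalism}: collision is in the set → true
  police report filed: no → false
  claim amount ≥ 256648 USD: 249252 ≥ 256648 is false
  claims in prior 3 years ≤ 0: 6 ≤ 0 is false
  deductible between 972 USD and 5330 USD: 3360 in [972, 5330] is true
  claims in prior 3 years ≤ 8: 6 ≤ 8 is true
  deductible between 2402 USD and 3285 USD: 3360 in [2402, 3285] is false
  peril ∈ {fire, flood, wind}: collision is not in the set → false
  NOT premiums current: no → true
Combine:
[1.1.1.1.1] true → false = false
[1.1.1.1] NOT false = true
[1.1.1] NOT true = false
[1.1] NOT false = true
[1.2.4.1.1.1] false OR false = false
[1.2.4.1.1] NOT false = true
[1.2.4.1] NOT true = false
[1.2.4] NOT false = true
[1.2] false OR false OR false OR true = true
[1] true AND true = true
[2.1.1] true → true = true
[2.1.2] false OR false OR false = false
[2.1] true → false = false
[2.2.1] exactly-one(true, true) = false
[2.2.2] false OR false OR true = true
[2.2] false OR true = true
[2] false → true (antecedent false ⇒ implication holds) = true
[root] true AND true = true
Overall: true → paid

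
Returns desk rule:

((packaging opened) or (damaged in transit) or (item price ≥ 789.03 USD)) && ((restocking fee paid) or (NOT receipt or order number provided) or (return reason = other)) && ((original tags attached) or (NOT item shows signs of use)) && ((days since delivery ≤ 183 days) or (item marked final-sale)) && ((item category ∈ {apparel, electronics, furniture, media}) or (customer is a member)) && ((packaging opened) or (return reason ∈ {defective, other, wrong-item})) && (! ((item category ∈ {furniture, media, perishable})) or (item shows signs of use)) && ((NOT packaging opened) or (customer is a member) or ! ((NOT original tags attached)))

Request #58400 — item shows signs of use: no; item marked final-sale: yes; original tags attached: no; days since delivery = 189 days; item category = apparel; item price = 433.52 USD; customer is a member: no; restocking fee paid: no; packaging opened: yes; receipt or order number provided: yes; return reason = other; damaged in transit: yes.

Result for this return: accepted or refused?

Atomic conditions:
  packaging opened: yes → true
  damaged in transit: yes → true
  item price ≥ 789.03 USD: 433.52 ≥ 789.03 is false
  restocking fee paid: no → false
  NOT receipt or order number provided: yes → false
  return reason = other: other == other is true
  original tags attached: no → false
  NOT item shows signs of use: no → true
  days since delivery ≤ 183 days: 189 ≤ 183 is false
  item marked final-sale: yes → true
  item category ∈ {apparel, electronics, furniture, media}: apparel is in the set → true
  customer is a member: no → false
  return reason ∈ {defective, other, wrong-item}: other is in the set → true
  item category ∈ {furniture, media, perishable}: apparel is not in the set → false
  item shows signs of use: no → false
  NOT packaging opened: yes → false
  NOT original tags attached: no → true
Combine:
[1] true OR true OR false = true
[2] false OR false OR true = true
[3] false OR true = true
[4] false OR true = true
[5] true OR false = true
[6] true OR true = true
[7.1] NOT false = true
[7] true OR false = true
[8.3] NOT true = false
[8] false OR false OR false = false
[root] true AND true AND true AND true AND true AND true AND true AND false = false
Overall: false → refused

Refused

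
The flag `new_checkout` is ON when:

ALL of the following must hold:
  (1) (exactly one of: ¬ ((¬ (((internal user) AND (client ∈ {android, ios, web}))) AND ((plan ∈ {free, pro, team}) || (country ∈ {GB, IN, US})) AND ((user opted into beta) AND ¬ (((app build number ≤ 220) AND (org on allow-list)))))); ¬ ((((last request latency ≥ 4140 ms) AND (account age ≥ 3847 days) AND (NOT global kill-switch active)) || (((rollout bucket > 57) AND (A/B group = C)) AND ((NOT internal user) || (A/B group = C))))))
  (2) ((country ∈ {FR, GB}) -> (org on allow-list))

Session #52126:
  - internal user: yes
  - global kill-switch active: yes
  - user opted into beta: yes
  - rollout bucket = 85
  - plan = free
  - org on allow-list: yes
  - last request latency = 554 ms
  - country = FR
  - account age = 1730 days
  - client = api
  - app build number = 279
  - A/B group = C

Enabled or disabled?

Disabled

Atomic conditions:
  internal user: yes → true
  client ∈ {android, ios, web}: api is not in the set → false
  plan ∈ {free, pro, team}: free is in the set → true
  country ∈ {GB, IN, US}: FR is not in the set → false
  user opted into beta: yes → true
  app build number ≤ 220: 279 ≤ 220 is false
  org on allow-list: yes → true
  last request latency ≥ 4140 ms: 554 ≥ 4140 is false
  account age ≥ 3847 days: 1730 ≥ 3847 is false
  NOT global kill-switch active: yes → false
  rollout bucket > 57: 85 > 57 is true
  A/B group = C: C == C is true
  NOT internal user: yes → false
  country ∈ {FR, GB}: FR is in the set → true
Combine:
[1.1.1.1.1] true AND false = false
[1.1.1.1] NOT false = true
[1.1.1.2] true OR false = true
[1.1.1.3.2.1] false AND true = false
[1.1.1.3.2] NOT false = true
[1.1.1.3] true AND true = true
[1.1.1] true AND true AND true = true
[1.1] NOT true = false
[1.2.1.1] false AND false AND false = false
[1.2.1.2.1] true AND true = true
[1.2.1.2.2] false OR true = true
[1.2.1.2] true AND true = true
[1.2.1] false OR true = true
[1.2] NOT true = false
[1] exactly-one(false, false) = false
[2] true → true = true
[root] false AND true = false
Overall: false → disabled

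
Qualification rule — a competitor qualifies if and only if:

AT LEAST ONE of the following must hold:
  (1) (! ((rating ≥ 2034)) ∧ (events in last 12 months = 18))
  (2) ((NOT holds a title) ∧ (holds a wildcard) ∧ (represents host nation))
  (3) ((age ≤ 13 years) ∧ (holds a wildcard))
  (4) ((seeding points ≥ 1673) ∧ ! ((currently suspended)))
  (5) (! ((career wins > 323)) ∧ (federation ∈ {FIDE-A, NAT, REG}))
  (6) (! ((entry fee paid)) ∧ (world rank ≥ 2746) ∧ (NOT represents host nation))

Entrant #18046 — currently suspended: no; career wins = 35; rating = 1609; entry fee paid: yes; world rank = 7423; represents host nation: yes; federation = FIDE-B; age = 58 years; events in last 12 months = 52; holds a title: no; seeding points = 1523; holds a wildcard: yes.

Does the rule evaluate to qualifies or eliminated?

Atomic conditions:
  rating ≥ 2034: 1609 ≥ 2034 is false
  events in last 12 months = 18: 52 == 18 is false
  NOT holds a title: no → true
  holds a wildcard: yes → true
  represents host nation: yes → true
  age ≤ 13 years: 58 ≤ 13 is false
  seeding points ≥ 1673: 1523 ≥ 1673 is false
  currently suspended: no → false
  career wins > 323: 35 > 323 is false
  federation ∈ {FIDE-A, NAT, REG}: FIDE-B is not in the set → false
  entry fee paid: yes → true
  world rank ≥ 2746: 7423 ≥ 2746 is true
  NOT represents host nation: yes → false
Combine:
[1.1] NOT false = true
[1] true AND false = false
[2] true AND true AND true = true
[3] false AND true = false
[4.2] NOT false = true
[4] false AND true = false
[5.1] NOT false = true
[5] true AND false = false
[6.1] NOT true = false
[6] false AND true AND false = false
[root] false OR true OR false OR false OR false OR false = true
Overall: true → qualifies

Qualifies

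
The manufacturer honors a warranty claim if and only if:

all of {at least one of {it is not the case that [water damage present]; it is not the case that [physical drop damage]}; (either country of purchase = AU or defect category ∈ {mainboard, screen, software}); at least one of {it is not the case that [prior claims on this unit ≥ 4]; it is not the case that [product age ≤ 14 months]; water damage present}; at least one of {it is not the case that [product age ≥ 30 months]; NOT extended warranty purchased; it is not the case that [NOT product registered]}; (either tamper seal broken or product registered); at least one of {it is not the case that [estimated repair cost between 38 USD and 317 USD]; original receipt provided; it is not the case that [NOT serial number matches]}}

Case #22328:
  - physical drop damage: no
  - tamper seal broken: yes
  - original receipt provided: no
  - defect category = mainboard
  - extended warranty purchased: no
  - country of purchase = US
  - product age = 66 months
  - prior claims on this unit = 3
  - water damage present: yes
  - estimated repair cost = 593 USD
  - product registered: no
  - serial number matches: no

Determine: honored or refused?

Atomic conditions:
  water damage present: yes → true
  physical drop damage: no → false
  country of purchase = AU: US == AU is false
  defect category ∈ {mainboard, screen, software}: mainboard is in the set → true
  prior claims on this unit ≥ 4: 3 ≥ 4 is false
  product age ≤ 14 months: 66 ≤ 14 is false
  product age ≥ 30 months: 66 ≥ 30 is true
  NOT extended warranty purchased: no → true
  NOT product registered: no → true
  tamper seal broken: yes → true
  product registered: no → false
  estimated repair cost between 38 USD and 317 USD: 593 in [38, 317] is false
  original receipt provided: no → false
  NOT serial number matches: no → true
Combine:
[1.1] NOT true = false
[1.2] NOT false = true
[1] false OR true = true
[2] false OR true = true
[3.1] NOT false = true
[3.2] NOT false = true
[3] true OR true OR true = true
[4.1] NOT true = false
[4.3] NOT true = false
[4] false OR true OR false = true
[5] true OR false = true
[6.1] NOT false = true
[6.3] NOT true = false
[6] true OR false OR false = true
[root] true AND true AND true AND true AND true AND true = true
Overall: true → honored

Honored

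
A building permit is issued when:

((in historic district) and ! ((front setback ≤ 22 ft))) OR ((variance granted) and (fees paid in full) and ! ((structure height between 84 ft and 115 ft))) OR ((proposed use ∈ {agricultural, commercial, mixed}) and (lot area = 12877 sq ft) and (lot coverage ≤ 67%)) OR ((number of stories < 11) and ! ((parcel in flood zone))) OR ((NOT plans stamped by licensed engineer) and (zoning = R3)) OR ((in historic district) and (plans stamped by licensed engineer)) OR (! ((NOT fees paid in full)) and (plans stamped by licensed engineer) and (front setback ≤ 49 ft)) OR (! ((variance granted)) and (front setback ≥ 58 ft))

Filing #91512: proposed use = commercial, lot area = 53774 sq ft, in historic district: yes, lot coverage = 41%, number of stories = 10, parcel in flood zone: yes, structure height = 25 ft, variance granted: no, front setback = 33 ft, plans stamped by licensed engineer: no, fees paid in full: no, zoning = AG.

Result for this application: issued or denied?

Issued

Atomic conditions:
  in historic district: yes → true
  front setback ≤ 22 ft: 33 ≤ 22 is false
  variance granted: no → false
  fees paid in full: no → false
  structure height between 84 ft and 115 ft: 25 in [84, 115] is false
  proposed use ∈ {agricultural, commercial, mixed}: commercial is in the set → true
  lot area = 12877 sq ft: 53774 == 12877 is false
  lot coverage ≤ 67%: 41 ≤ 67 is true
  number of stories < 11: 10 < 11 is true
  parcel in flood zone: yes → true
  NOT plans stamped by licensed engineer: no → true
  zoning = R3: AG == R3 is false
  plans stamped by licensed engineer: no → false
  NOT fees paid in full: no → true
  front setback ≤ 49 ft: 33 ≤ 49 is true
  front setback ≥ 58 ft: 33 ≥ 58 is false
Combine:
[1.2] NOT false = true
[1] true AND true = true
[2.3] NOT false = true
[2] false AND false AND true = false
[3] true AND false AND true = false
[4.2] NOT true = false
[4] true AND false = false
[5] true AND false = false
[6] true AND false = false
[7.1] NOT true = false
[7] false AND false AND true = false
[8.1] NOT false = true
[8] true AND false = false
[root] true OR false OR false OR false OR false OR false OR false OR false = true
Overall: true → issued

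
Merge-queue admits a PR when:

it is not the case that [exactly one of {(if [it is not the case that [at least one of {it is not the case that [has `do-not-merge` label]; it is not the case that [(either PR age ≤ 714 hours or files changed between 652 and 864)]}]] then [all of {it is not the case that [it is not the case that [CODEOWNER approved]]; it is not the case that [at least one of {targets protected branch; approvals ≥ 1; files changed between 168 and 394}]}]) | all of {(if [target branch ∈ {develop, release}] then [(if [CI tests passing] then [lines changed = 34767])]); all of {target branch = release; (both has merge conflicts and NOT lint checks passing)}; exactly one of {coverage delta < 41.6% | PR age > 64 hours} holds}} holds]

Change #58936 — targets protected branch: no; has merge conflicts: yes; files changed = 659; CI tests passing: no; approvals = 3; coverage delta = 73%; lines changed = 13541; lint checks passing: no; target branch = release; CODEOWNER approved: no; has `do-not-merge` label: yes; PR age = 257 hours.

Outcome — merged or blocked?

Atomic conditions:
  has `do-not-merge` label: yes → true
  PR age ≤ 714 hours: 257 ≤ 714 is true
  files changed between 652 and 864: 659 in [652, 864] is true
  CODEOWNER approved: no → false
  targets protected branch: no → false
  approvals ≥ 1: 3 ≥ 1 is true
  files changed between 168 and 394: 659 in [168, 394] is false
  target branch ∈ {develop, release}: release is in the set → true
  CI tests passing: no → false
  lines changed = 34767: 13541 == 34767 is false
  target branch = release: release == release is true
  has merge conflicts: yes → true
  NOT lint checks passing: no → true
  coverage delta < 41.6%: 73 < 41.6 is false
  PR age > 64 hours: 257 > 64 is true
Combine:
[1.1.1.1.1] NOT true = false
[1.1.1.1.2.1] true OR true = true
[1.1.1.1.2] NOT true = false
[1.1.1.1] false OR false = false
[1.1.1] NOT false = true
[1.1.2.1.1] NOT false = true
[1.1.2.1] NOT true = false
[1.1.2.2.1] false OR true OR false = true
[1.1.2.2] NOT true = false
[1.1.2] false AND false = false
[1.1] true → false = false
[1.2.1.2] false → false (antecedent false ⇒ implication holds) = true
[1.2.1] true → true = true
[1.2.2.2] true AND true = true
[1.2.2] true AND true = true
[1.2.3] exactly-one(false, true) = true
[1.2] true AND true AND true = true
[1] exactly-one(false, true) = true
[root] NOT true = false
Overall: false → blocked

Blocked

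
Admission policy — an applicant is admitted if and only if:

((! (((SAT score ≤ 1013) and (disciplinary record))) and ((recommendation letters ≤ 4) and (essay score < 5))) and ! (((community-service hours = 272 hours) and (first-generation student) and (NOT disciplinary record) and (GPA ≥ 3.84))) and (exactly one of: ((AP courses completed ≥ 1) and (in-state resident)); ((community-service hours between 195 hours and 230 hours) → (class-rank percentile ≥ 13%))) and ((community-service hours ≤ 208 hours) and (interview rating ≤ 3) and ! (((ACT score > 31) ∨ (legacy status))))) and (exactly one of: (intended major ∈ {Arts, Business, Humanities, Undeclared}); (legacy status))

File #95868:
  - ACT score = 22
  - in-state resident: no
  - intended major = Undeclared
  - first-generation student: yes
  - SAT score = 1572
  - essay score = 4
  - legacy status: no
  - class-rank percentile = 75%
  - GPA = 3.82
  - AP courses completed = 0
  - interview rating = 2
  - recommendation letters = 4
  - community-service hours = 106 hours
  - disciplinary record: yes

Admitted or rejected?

Atomic conditions:
  SAT score ≤ 1013: 1572 ≤ 1013 is false
  disciplinary record: yes → true
  recommendation letters ≤ 4: 4 ≤ 4 is true
  essay score < 5: 4 < 5 is true
  community-service hours = 272 hours: 106 == 272 is false
  first-generation student: yes → true
  NOT disciplinary record: yes → false
  GPA ≥ 3.84: 3.82 ≥ 3.84 is false
  AP courses completed ≥ 1: 0 ≥ 1 is false
  in-state resident: no → false
  community-service hours between 195 hours and 230 hours: 106 in [195, 230] is false
  class-rank percentile ≥ 13%: 75 ≥ 13 is true
  community-service hours ≤ 208 hours: 106 ≤ 208 is true
  interview rating ≤ 3: 2 ≤ 3 is true
  ACT score > 31: 22 > 31 is false
  legacy status: no → false
  intended major ∈ {Arts, Business, Humanities, Undeclared}: Undeclared is in the set → true
Combine:
[1.1.1.1] false AND true = false
[1.1.1] NOT false = true
[1.1.2] true AND true = true
[1.1] true AND true = true
[1.2.1] false AND true AND false AND false = false
[1.2] NOT false = true
[1.3.1] false AND false = false
[1.3.2] false → true (antecedent false ⇒ implication holds) = true
[1.3] exactly-one(false, true) = true
[1.4.3.1] false OR false = false
[1.4.3] NOT false = true
[1.4] true AND true AND true = true
[1] true AND true AND true AND true = true
[2] exactly-one(true, false) = true
[root] true AND true = true
Overall: true → admitted

Admitted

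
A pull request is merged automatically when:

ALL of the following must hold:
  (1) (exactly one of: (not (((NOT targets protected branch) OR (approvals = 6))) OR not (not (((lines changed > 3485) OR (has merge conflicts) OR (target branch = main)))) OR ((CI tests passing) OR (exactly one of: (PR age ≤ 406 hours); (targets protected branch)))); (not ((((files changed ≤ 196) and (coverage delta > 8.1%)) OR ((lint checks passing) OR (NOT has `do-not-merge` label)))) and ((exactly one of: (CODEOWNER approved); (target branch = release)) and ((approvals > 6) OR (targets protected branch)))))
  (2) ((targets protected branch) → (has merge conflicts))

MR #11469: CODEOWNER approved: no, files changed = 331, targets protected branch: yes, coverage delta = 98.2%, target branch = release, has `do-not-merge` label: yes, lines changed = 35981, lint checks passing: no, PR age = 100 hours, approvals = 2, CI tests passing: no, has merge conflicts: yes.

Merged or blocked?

Blocked

Atomic conditions:
  NOT targets protected branch: yes → false
  approvals = 6: 2 == 6 is false
  lines changed > 3485: 35981 > 3485 is true
  has merge conflicts: yes → true
  target branch = main: release == main is false
  CI tests passing: no → false
  PR age ≤ 406 hours: 100 ≤ 406 is true
  targets protected branch: yes → true
  files changed ≤ 196: 331 ≤ 196 is false
  coverage delta > 8.1%: 98.2 > 8.1 is true
  lint checks passing: no → false
  NOT has `do-not-merge` label: yes → false
  CODEOWNER approved: no → false
  target branch = release: release == release is true
  approvals > 6: 2 > 6 is false
Combine:
[1.1.1.1] false OR false = false
[1.1.1] NOT false = true
[1.1.2.1.1] true OR true OR false = true
[1.1.2.1] NOT true = false
[1.1.2] NOT false = true
[1.1.3.2] exactly-one(true, true) = false
[1.1.3] false OR false = false
[1.1] true OR true OR false = true
[1.2.1.1.1] false AND true = false
[1.2.1.1.2] false OR false = false
[1.2.1.1] false OR false = false
[1.2.1] NOT false = true
[1.2.2.1] exactly-one(false, true) = true
[1.2.2.2] false OR true = true
[1.2.2] true AND true = true
[1.2] true AND true = true
[1] exactly-one(true, true) = false
[2] true → true = true
[root] false AND true = false
Overall: false → blocked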